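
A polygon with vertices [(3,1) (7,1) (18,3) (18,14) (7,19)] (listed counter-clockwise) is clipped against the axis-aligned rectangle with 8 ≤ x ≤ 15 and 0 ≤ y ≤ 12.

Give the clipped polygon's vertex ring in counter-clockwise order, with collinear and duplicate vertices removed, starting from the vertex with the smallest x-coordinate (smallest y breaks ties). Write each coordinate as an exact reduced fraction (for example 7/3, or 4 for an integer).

Clipped polygon: [(8,13/11) (15,27/11) (15,12) (8,12)]

1. After x ≥ 8: [(8,13/11) (18,3) (18,14) (8,204/11)]
2. After x ≤ 15: [(8,13/11) (15,27/11) (15,169/11) (8,204/11)]
3. After y ≥ 0: [(8,13/11) (15,27/11) (15,169/11) (8,204/11)]
4. After y ≤ 12: [(8,12) (8,13/11) (15,27/11) (15,12)]
5. Canonical ring: [(8,13/11) (15,27/11) (15,12) (8,12)]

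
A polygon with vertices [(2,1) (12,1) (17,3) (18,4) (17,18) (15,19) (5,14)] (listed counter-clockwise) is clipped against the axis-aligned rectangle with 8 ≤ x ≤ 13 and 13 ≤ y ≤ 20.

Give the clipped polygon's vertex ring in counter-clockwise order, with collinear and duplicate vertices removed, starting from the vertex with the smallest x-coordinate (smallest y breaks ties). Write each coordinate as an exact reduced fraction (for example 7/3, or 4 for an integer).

1. After x ≥ 8: [(8,1) (12,1) (17,3) (18,4) (17,18) (15,19) (8,31/2)]
2. After x ≤ 13: [(8,1) (12,1) (13,7/5) (13,18) (8,31/2)]
3. After y ≥ 13: [(8,13) (13,13) (13,18) (8,31/2)]
4. After y ≤ 20: [(8,13) (13,13) (13,18) (8,31/2)]
5. Canonical ring: [(8,13) (13,13) (13,18) (8,31/2)]

Clipped polygon: [(8,13) (13,13) (13,18) (8,31/2)]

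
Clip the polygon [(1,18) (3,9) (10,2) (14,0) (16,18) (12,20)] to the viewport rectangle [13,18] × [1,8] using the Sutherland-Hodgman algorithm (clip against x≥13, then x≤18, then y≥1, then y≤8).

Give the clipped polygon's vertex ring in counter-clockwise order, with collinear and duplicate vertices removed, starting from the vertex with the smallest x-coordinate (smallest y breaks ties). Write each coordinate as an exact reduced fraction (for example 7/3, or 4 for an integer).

Clipped polygon: [(13,1) (127/9,1) (134/9,8) (13,8)]

1. After x ≥ 13: [(13,1/2) (14,0) (16,18) (13,39/2)]
2. After x ≤ 18: [(13,1/2) (14,0) (16,18) (13,39/2)]
3. After y ≥ 1: [(13,1) (127/9,1) (16,18) (13,39/2)]
4. After y ≤ 8: [(13,8) (13,1) (127/9,1) (134/9,8)]
5. Canonical ring: [(13,1) (127/9,1) (134/9,8) (13,8)]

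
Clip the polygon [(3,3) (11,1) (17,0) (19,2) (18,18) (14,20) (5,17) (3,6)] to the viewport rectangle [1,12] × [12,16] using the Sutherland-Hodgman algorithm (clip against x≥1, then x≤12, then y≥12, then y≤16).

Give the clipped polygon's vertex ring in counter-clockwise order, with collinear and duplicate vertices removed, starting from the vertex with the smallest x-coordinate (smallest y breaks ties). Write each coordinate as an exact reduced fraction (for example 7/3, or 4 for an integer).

1. After x ≥ 1: [(3,3) (11,1) (17,0) (19,2) (18,18) (14,20) (5,17) (3,6)]
2. After x ≤ 12: [(3,3) (11,1) (12,5/6) (12,58/3) (5,17) (3,6)]
3. After y ≥ 12: [(12,12) (12,58/3) (5,17) (45/11,12)]
4. After y ≤ 16: [(12,12) (12,16) (53/11,16) (45/11,12)]
5. Canonical ring: [(45/11,12) (12,12) (12,16) (53/11,16)]

Clipped polygon: [(45/11,12) (12,12) (12,16) (53/11,16)]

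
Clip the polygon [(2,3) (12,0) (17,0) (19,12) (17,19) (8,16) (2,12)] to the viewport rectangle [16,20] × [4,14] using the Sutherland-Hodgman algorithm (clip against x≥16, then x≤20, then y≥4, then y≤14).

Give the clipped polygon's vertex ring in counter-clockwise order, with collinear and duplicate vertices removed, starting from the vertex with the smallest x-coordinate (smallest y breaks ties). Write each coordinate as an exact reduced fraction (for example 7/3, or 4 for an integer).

1. After x ≥ 16: [(16,0) (17,0) (19,12) (17,19) (16,56/3)]
2. After x ≤ 20: [(16,0) (17,0) (19,12) (17,19) (16,56/3)]
3. After y ≥ 4: [(16,4) (53/3,4) (19,12) (17,19) (16,56/3)]
4. After y ≤ 14: [(16,14) (16,4) (53/3,4) (19,12) (129/7,14)]
5. Canonical ring: [(16,4) (53/3,4) (19,12) (129/7,14) (16,14)]

Clipped polygon: [(16,4) (53/3,4) (19,12) (129/7,14) (16,14)]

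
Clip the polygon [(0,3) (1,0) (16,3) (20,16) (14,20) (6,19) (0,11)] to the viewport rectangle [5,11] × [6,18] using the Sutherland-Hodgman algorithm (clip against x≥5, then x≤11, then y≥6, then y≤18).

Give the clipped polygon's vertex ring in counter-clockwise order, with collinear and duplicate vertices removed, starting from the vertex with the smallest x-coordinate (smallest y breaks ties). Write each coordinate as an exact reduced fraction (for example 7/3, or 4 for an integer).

Clipped polygon: [(5,6) (11,6) (11,18) (21/4,18) (5,53/3)]

1. After x ≥ 5: [(5,4/5) (16,3) (20,16) (14,20) (6,19) (5,53/3)]
2. After x ≤ 11: [(5,4/5) (11,2) (11,157/8) (6,19) (5,53/3)]
3. After y ≥ 6: [(5,6) (11,6) (11,157/8) (6,19) (5,53/3)]
4. After y ≤ 18: [(5,6) (11,6) (11,18) (21/4,18) (5,53/3)]
5. Canonical ring: [(5,6) (11,6) (11,18) (21/4,18) (5,53/3)]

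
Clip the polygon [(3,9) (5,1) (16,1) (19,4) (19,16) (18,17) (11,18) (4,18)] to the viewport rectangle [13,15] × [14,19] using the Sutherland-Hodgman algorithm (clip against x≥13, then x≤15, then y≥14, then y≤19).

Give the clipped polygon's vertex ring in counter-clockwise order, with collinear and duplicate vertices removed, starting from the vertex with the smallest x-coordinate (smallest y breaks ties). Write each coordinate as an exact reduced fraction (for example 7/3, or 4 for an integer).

1. After x ≥ 13: [(13,1) (16,1) (19,4) (19,16) (18,17) (13,124/7)]
2. After x ≤ 15: [(13,1) (15,1) (15,122/7) (13,124/7)]
3. After y ≥ 14: [(13,14) (15,14) (15,122/7) (13,124/7)]
4. After y ≤ 19: [(13,14) (15,14) (15,122/7) (13,124/7)]
5. Canonical ring: [(13,14) (15,14) (15,122/7) (13,124/7)]

Clipped polygon: [(13,14) (15,14) (15,122/7) (13,124/7)]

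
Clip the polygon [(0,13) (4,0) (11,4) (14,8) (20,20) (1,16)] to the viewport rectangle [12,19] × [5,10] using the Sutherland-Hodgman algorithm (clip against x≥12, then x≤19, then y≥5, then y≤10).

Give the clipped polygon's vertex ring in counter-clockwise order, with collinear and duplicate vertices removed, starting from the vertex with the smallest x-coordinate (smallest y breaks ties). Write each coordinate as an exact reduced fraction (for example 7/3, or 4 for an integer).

1. After x ≥ 12: [(12,16/3) (14,8) (20,20) (12,348/19)]
2. After x ≤ 19: [(12,16/3) (14,8) (19,18) (19,376/19) (12,348/19)]
3. After y ≥ 5: [(12,16/3) (14,8) (19,18) (19,376/19) (12,348/19)]
4. After y ≤ 10: [(12,10) (12,16/3) (14,8) (15,10)]
5. Canonical ring: [(12,16/3) (14,8) (15,10) (12,10)]

Clipped polygon: [(12,16/3) (14,8) (15,10) (12,10)]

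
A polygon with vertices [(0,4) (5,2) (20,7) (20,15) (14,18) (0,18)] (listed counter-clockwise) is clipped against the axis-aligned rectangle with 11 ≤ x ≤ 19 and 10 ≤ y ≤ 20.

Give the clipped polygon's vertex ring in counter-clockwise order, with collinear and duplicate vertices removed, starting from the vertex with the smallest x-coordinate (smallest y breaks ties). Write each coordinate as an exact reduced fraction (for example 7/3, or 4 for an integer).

1. After x ≥ 11: [(11,4) (20,7) (20,15) (14,18) (11,18)]
2. After x ≤ 19: [(11,4) (19,20/3) (19,31/2) (14,18) (11,18)]
3. After y ≥ 10: [(11,10) (19,10) (19,31/2) (14,18) (11,18)]
4. After y ≤ 20: [(11,10) (19,10) (19,31/2) (14,18) (11,18)]
5. Canonical ring: [(11,10) (19,10) (19,31/2) (14,18) (11,18)]

Clipped polygon: [(11,10) (19,10) (19,31/2) (14,18) (11,18)]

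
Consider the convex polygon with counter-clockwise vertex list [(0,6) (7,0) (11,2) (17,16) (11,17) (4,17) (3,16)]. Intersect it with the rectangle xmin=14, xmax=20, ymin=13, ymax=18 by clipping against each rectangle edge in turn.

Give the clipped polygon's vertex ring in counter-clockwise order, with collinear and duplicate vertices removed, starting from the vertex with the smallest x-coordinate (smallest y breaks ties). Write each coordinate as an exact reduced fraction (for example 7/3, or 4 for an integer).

Clipped polygon: [(14,13) (110/7,13) (17,16) (14,33/2)]

1. After x ≥ 14: [(14,9) (17,16) (14,33/2)]
2. After x ≤ 20: [(14,9) (17,16) (14,33/2)]
3. After y ≥ 13: [(14,13) (110/7,13) (17,16) (14,33/2)]
4. After y ≤ 18: [(14,13) (110/7,13) (17,16) (14,33/2)]
5. Canonical ring: [(14,13) (110/7,13) (17,16) (14,33/2)]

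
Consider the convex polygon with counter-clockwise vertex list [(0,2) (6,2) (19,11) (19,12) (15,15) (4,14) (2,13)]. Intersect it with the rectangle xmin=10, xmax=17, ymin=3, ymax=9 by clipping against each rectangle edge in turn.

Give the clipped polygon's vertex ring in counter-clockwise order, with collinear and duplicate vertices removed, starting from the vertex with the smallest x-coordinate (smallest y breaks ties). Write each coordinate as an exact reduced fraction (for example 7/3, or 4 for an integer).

Clipped polygon: [(10,62/13) (145/9,9) (10,9)]

1. After x ≥ 10: [(10,62/13) (19,11) (19,12) (15,15) (10,160/11)]
2. After x ≤ 17: [(10,62/13) (17,125/13) (17,27/2) (15,15) (10,160/11)]
3. After y ≥ 3: [(10,62/13) (17,125/13) (17,27/2) (15,15) (10,160/11)]
4. After y ≤ 9: [(10,9) (10,62/13) (145/9,9)]
5. Canonical ring: [(10,62/13) (145/9,9) (10,9)]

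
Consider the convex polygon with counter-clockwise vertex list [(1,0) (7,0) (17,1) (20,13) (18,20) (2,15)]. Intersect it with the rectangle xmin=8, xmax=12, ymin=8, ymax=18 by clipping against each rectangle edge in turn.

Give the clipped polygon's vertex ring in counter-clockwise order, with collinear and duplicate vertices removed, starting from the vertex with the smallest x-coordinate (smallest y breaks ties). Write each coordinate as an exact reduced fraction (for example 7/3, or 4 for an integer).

Clipped polygon: [(8,8) (12,8) (12,18) (58/5,18) (8,135/8)]

1. After x ≥ 8: [(8,1/10) (17,1) (20,13) (18,20) (8,135/8)]
2. After x ≤ 12: [(8,1/10) (12,1/2) (12,145/8) (8,135/8)]
3. After y ≥ 8: [(8,8) (12,8) (12,145/8) (8,135/8)]
4. After y ≤ 18: [(8,8) (12,8) (12,18) (58/5,18) (8,135/8)]
5. Canonical ring: [(8,8) (12,8) (12,18) (58/5,18) (8,135/8)]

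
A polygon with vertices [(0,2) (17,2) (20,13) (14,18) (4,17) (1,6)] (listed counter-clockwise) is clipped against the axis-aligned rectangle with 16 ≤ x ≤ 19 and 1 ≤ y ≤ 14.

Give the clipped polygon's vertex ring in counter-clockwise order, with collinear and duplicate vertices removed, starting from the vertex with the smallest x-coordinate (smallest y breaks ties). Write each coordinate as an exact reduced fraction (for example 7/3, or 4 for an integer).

1. After x ≥ 16: [(16,2) (17,2) (20,13) (16,49/3)]
2. After x ≤ 19: [(16,2) (17,2) (19,28/3) (19,83/6) (16,49/3)]
3. After y ≥ 1: [(16,2) (17,2) (19,28/3) (19,83/6) (16,49/3)]
4. After y ≤ 14: [(16,14) (16,2) (17,2) (19,28/3) (19,83/6) (94/5,14)]
5. Canonical ring: [(16,2) (17,2) (19,28/3) (19,83/6) (94/5,14) (16,14)]

Clipped polygon: [(16,2) (17,2) (19,28/3) (19,83/6) (94/5,14) (16,14)]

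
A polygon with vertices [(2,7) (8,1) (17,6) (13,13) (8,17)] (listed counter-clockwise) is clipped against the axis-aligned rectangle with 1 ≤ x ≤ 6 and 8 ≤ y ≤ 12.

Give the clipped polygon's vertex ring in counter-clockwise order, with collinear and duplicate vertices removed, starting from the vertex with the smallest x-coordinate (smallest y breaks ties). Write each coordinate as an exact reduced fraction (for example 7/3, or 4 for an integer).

1. After x ≥ 1: [(2,7) (8,1) (17,6) (13,13) (8,17)]
2. After x ≤ 6: [(6,41/3) (2,7) (6,3)]
3. After y ≥ 8: [(6,8) (6,41/3) (13/5,8)]
4. After y ≤ 12: [(6,8) (6,12) (5,12) (13/5,8)]
5. Canonical ring: [(13/5,8) (6,8) (6,12) (5,12)]

Clipped polygon: [(13/5,8) (6,8) (6,12) (5,12)]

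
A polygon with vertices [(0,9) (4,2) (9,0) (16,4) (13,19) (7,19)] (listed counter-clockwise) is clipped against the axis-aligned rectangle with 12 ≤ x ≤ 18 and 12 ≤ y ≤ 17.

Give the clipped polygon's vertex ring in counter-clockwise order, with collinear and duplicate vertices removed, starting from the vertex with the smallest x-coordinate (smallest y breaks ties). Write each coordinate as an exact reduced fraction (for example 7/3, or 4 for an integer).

Clipped polygon: [(12,12) (72/5,12) (67/5,17) (12,17)]

1. After x ≥ 12: [(12,12/7) (16,4) (13,19) (12,19)]
2. After x ≤ 18: [(12,12/7) (16,4) (13,19) (12,19)]
3. After y ≥ 12: [(12,12) (72/5,12) (13,19) (12,19)]
4. After y ≤ 17: [(12,17) (12,12) (72/5,12) (67/5,17)]
5. Canonical ring: [(12,12) (72/5,12) (67/5,17) (12,17)]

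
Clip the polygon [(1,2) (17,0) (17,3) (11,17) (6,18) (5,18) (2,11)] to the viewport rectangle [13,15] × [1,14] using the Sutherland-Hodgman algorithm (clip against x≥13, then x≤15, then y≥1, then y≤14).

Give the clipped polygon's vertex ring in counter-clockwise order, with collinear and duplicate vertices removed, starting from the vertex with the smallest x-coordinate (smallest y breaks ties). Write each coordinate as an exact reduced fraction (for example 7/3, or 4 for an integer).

Clipped polygon: [(13,1) (15,1) (15,23/3) (13,37/3)]

1. After x ≥ 13: [(13,1/2) (17,0) (17,3) (13,37/3)]
2. After x ≤ 15: [(13,1/2) (15,1/4) (15,23/3) (13,37/3)]
3. After y ≥ 1: [(13,1) (15,1) (15,23/3) (13,37/3)]
4. After y ≤ 14: [(13,1) (15,1) (15,23/3) (13,37/3)]
5. Canonical ring: [(13,1) (15,1) (15,23/3) (13,37/3)]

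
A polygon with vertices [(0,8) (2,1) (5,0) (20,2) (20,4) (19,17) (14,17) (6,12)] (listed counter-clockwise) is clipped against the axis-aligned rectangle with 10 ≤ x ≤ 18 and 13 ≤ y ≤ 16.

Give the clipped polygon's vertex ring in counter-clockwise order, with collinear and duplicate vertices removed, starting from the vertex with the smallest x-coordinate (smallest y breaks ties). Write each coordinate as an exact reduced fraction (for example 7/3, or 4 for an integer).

Clipped polygon: [(10,13) (18,13) (18,16) (62/5,16) (10,29/2)]

1. After x ≥ 10: [(10,2/3) (20,2) (20,4) (19,17) (14,17) (10,29/2)]
2. After x ≤ 18: [(10,2/3) (18,26/15) (18,17) (14,17) (10,29/2)]
3. After y ≥ 13: [(10,13) (18,13) (18,17) (14,17) (10,29/2)]
4. After y ≤ 16: [(10,13) (18,13) (18,16) (62/5,16) (10,29/2)]
5. Canonical ring: [(10,13) (18,13) (18,16) (62/5,16) (10,29/2)]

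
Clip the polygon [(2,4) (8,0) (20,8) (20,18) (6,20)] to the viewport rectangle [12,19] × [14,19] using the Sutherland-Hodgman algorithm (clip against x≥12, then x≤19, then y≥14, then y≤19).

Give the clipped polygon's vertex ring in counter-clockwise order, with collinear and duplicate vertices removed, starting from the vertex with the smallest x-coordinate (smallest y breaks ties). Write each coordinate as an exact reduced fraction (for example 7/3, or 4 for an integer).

1. After x ≥ 12: [(12,8/3) (20,8) (20,18) (12,134/7)]
2. After x ≤ 19: [(12,8/3) (19,22/3) (19,127/7) (12,134/7)]
3. After y ≥ 14: [(12,14) (19,14) (19,127/7) (12,134/7)]
4. After y ≤ 19: [(12,19) (12,14) (19,14) (19,127/7) (13,19)]
5. Canonical ring: [(12,14) (19,14) (19,127/7) (13,19) (12,19)]

Clipped polygon: [(12,14) (19,14) (19,127/7) (13,19) (12,19)]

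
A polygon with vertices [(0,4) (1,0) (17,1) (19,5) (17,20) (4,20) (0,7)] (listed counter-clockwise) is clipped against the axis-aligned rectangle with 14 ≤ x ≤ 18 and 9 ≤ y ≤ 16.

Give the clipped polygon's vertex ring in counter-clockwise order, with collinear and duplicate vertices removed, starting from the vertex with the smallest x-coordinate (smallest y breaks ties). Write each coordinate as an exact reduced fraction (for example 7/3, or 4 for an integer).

Clipped polygon: [(14,9) (18,9) (18,25/2) (263/15,16) (14,16)]

1. After x ≥ 14: [(14,13/16) (17,1) (19,5) (17,20) (14,20)]
2. After x ≤ 18: [(14,13/16) (17,1) (18,3) (18,25/2) (17,20) (14,20)]
3. After y ≥ 9: [(14,9) (18,9) (18,25/2) (17,20) (14,20)]
4. After y ≤ 16: [(14,16) (14,9) (18,9) (18,25/2) (263/15,16)]
5. Canonical ring: [(14,9) (18,9) (18,25/2) (263/15,16) (14,16)]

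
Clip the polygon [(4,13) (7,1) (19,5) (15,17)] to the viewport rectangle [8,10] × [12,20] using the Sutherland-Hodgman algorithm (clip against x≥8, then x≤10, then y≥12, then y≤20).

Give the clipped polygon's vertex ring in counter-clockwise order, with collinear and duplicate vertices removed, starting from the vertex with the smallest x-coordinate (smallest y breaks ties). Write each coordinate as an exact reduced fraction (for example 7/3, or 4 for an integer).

Clipped polygon: [(8,12) (10,12) (10,167/11) (8,159/11)]

1. After x ≥ 8: [(8,159/11) (8,4/3) (19,5) (15,17)]
2. After x ≤ 10: [(10,167/11) (8,159/11) (8,4/3) (10,2)]
3. After y ≥ 12: [(10,12) (10,167/11) (8,159/11) (8,12)]
4. After y ≤ 20: [(10,12) (10,167/11) (8,159/11) (8,12)]
5. Canonical ring: [(8,12) (10,12) (10,167/11) (8,159/11)]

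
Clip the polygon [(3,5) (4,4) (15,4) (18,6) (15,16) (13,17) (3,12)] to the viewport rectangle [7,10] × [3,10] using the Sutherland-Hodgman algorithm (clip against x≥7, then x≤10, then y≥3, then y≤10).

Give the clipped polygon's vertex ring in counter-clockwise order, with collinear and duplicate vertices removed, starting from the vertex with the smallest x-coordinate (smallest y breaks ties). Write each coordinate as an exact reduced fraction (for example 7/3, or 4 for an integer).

1. After x ≥ 7: [(7,4) (15,4) (18,6) (15,16) (13,17) (7,14)]
2. After x ≤ 10: [(7,4) (10,4) (10,31/2) (7,14)]
3. After y ≥ 3: [(7,4) (10,4) (10,31/2) (7,14)]
4. After y ≤ 10: [(7,10) (7,4) (10,4) (10,10)]
5. Canonical ring: [(7,4) (10,4) (10,10) (7,10)]

Clipped polygon: [(7,4) (10,4) (10,10) (7,10)]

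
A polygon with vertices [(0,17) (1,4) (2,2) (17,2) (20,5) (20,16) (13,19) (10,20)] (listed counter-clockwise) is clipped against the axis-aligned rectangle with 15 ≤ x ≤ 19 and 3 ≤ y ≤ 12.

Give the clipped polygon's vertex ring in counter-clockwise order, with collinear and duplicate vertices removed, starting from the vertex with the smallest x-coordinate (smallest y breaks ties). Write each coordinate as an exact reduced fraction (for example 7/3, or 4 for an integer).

1. After x ≥ 15: [(15,2) (17,2) (20,5) (20,16) (15,127/7)]
2. After x ≤ 19: [(15,2) (17,2) (19,4) (19,115/7) (15,127/7)]
3. After y ≥ 3: [(15,3) (18,3) (19,4) (19,115/7) (15,127/7)]
4. After y ≤ 12: [(15,12) (15,3) (18,3) (19,4) (19,12)]
5. Canonical ring: [(15,3) (18,3) (19,4) (19,12) (15,12)]

Clipped polygon: [(15,3) (18,3) (19,4) (19,12) (15,12)]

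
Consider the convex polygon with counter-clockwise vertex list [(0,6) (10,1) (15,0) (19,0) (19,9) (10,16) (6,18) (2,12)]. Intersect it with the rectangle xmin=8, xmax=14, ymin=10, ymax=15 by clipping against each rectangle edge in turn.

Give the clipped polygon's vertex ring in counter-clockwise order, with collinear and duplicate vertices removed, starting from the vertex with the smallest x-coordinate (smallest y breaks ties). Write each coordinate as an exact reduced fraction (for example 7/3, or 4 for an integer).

1. After x ≥ 8: [(8,2) (10,1) (15,0) (19,0) (19,9) (10,16) (8,17)]
2. After x ≤ 14: [(8,2) (10,1) (14,1/5) (14,116/9) (10,16) (8,17)]
3. After y ≥ 10: [(8,10) (14,10) (14,116/9) (10,16) (8,17)]
4. After y ≤ 15: [(8,15) (8,10) (14,10) (14,116/9) (79/7,15)]
5. Canonical ring: [(8,10) (14,10) (14,116/9) (79/7,15) (8,15)]

Clipped polygon: [(8,10) (14,10) (14,116/9) (79/7,15) (8,15)]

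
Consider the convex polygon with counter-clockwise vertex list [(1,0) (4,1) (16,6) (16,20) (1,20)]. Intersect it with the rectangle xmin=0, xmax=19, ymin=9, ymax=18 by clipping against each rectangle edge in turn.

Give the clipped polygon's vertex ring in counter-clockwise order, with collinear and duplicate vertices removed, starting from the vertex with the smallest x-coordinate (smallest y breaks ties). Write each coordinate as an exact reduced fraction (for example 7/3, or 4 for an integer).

1. After x ≥ 0: [(1,0) (4,1) (16,6) (16,20) (1,20)]
2. After x ≤ 19: [(1,0) (4,1) (16,6) (16,20) (1,20)]
3. After y ≥ 9: [(1,9) (16,9) (16,20) (1,20)]
4. After y ≤ 18: [(1,18) (1,9) (16,9) (16,18)]
5. Canonical ring: [(1,9) (16,9) (16,18) (1,18)]

Clipped polygon: [(1,9) (16,9) (16,18) (1,18)]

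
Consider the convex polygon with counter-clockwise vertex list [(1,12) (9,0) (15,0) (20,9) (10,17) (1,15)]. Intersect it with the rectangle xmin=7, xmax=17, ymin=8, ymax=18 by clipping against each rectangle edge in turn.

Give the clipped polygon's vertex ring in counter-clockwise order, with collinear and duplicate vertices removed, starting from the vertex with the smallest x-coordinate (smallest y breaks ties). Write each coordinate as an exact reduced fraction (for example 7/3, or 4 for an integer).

Clipped polygon: [(7,8) (17,8) (17,57/5) (10,17) (7,49/3)]

1. After x ≥ 7: [(7,3) (9,0) (15,0) (20,9) (10,17) (7,49/3)]
2. After x ≤ 17: [(7,3) (9,0) (15,0) (17,18/5) (17,57/5) (10,17) (7,49/3)]
3. After y ≥ 8: [(7,8) (17,8) (17,57/5) (10,17) (7,49/3)]
4. After y ≤ 18: [(7,8) (17,8) (17,57/5) (10,17) (7,49/3)]
5. Canonical ring: [(7,8) (17,8) (17,57/5) (10,17) (7,49/3)]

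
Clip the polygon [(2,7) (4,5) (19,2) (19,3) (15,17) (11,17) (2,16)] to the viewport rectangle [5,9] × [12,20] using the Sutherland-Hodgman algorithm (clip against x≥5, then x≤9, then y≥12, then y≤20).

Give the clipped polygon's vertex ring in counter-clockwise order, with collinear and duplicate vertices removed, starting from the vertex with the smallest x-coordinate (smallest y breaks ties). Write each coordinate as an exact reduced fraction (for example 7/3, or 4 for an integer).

1. After x ≥ 5: [(5,24/5) (19,2) (19,3) (15,17) (11,17) (5,49/3)]
2. After x ≤ 9: [(5,24/5) (9,4) (9,151/9) (5,49/3)]
3. After y ≥ 12: [(5,12) (9,12) (9,151/9) (5,49/3)]
4. After y ≤ 20: [(5,12) (9,12) (9,151/9) (5,49/3)]
5. Canonical ring: [(5,12) (9,12) (9,151/9) (5,49/3)]

Clipped polygon: [(5,12) (9,12) (9,151/9) (5,49/3)]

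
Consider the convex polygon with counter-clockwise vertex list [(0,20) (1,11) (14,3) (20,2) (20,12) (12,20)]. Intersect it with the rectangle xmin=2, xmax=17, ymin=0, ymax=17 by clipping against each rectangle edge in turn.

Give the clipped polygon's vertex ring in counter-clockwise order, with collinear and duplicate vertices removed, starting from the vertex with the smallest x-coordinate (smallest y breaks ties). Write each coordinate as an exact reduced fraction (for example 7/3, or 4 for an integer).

Clipped polygon: [(2,135/13) (14,3) (17,5/2) (17,15) (15,17) (2,17)]

1. After x ≥ 2: [(2,20) (2,135/13) (14,3) (20,2) (20,12) (12,20)]
2. After x ≤ 17: [(2,20) (2,135/13) (14,3) (17,5/2) (17,15) (12,20)]
3. After y ≥ 0: [(2,20) (2,135/13) (14,3) (17,5/2) (17,15) (12,20)]
4. After y ≤ 17: [(2,17) (2,135/13) (14,3) (17,5/2) (17,15) (15,17)]
5. Canonical ring: [(2,135/13) (14,3) (17,5/2) (17,15) (15,17) (2,17)]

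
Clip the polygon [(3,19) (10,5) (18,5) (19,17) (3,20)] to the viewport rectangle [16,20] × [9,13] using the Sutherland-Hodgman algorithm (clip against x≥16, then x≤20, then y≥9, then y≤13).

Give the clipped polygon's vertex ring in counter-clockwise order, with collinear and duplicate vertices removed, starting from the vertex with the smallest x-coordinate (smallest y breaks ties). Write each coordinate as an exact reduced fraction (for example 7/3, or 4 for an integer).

Clipped polygon: [(16,9) (55/3,9) (56/3,13) (16,13)]

1. After x ≥ 16: [(16,5) (18,5) (19,17) (16,281/16)]
2. After x ≤ 20: [(16,5) (18,5) (19,17) (16,281/16)]
3. After y ≥ 9: [(16,9) (55/3,9) (19,17) (16,281/16)]
4. After y ≤ 13: [(16,13) (16,9) (55/3,9) (56/3,13)]
5. Canonical ring: [(16,9) (55/3,9) (56/3,13) (16,13)]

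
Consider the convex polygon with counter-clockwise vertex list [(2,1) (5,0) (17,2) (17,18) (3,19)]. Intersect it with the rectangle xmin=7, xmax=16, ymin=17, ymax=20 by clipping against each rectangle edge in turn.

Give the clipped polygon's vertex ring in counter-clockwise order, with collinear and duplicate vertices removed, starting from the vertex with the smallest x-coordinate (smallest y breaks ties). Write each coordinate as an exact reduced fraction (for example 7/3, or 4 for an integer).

1. After x ≥ 7: [(7,1/3) (17,2) (17,18) (7,131/7)]
2. After x ≤ 16: [(7,1/3) (16,11/6) (16,253/14) (7,131/7)]
3. After y ≥ 17: [(7,17) (16,17) (16,253/14) (7,131/7)]
4. After y ≤ 20: [(7,17) (16,17) (16,253/14) (7,131/7)]
5. Canonical ring: [(7,17) (16,17) (16,253/14) (7,131/7)]

Clipped polygon: [(7,17) (16,17) (16,253/14) (7,131/7)]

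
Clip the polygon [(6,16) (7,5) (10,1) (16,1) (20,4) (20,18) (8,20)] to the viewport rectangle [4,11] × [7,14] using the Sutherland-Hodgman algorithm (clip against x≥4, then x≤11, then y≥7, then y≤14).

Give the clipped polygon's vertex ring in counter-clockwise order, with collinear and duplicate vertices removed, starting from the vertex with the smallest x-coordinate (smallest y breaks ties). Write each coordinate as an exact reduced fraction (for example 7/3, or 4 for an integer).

Clipped polygon: [(68/11,14) (75/11,7) (11,7) (11,14)]

1. After x ≥ 4: [(6,16) (7,5) (10,1) (16,1) (20,4) (20,18) (8,20)]
2. After x ≤ 11: [(6,16) (7,5) (10,1) (11,1) (11,39/2) (8,20)]
3. After y ≥ 7: [(6,16) (75/11,7) (11,7) (11,39/2) (8,20)]
4. After y ≤ 14: [(68/11,14) (75/11,7) (11,7) (11,14)]
5. Canonical ring: [(68/11,14) (75/11,7) (11,7) (11,14)]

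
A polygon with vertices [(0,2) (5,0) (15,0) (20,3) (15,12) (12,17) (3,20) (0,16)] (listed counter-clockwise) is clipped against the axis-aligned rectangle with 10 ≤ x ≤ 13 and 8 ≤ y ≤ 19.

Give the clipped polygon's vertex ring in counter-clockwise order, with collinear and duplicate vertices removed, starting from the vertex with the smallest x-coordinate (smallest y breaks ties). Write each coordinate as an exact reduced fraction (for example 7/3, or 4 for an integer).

1. After x ≥ 10: [(10,0) (15,0) (20,3) (15,12) (12,17) (10,53/3)]
2. After x ≤ 13: [(10,0) (13,0) (13,46/3) (12,17) (10,53/3)]
3. After y ≥ 8: [(10,8) (13,8) (13,46/3) (12,17) (10,53/3)]
4. After y ≤ 19: [(10,8) (13,8) (13,46/3) (12,17) (10,53/3)]
5. Canonical ring: [(10,8) (13,8) (13,46/3) (12,17) (10,53/3)]

Clipped polygon: [(10,8) (13,8) (13,46/3) (12,17) (10,53/3)]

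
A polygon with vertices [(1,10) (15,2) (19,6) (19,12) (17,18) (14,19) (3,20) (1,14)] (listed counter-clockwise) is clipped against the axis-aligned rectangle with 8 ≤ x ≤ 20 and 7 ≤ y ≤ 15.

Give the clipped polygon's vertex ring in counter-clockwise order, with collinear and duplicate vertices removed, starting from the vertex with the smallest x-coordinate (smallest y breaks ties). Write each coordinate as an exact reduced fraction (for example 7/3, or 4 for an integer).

1. After x ≥ 8: [(8,6) (15,2) (19,6) (19,12) (17,18) (14,19) (8,215/11)]
2. After x ≤ 20: [(8,6) (15,2) (19,6) (19,12) (17,18) (14,19) (8,215/11)]
3. After y ≥ 7: [(8,7) (19,7) (19,12) (17,18) (14,19) (8,215/11)]
4. After y ≤ 15: [(8,15) (8,7) (19,7) (19,12) (18,15)]
5. Canonical ring: [(8,7) (19,7) (19,12) (18,15) (8,15)]

Clipped polygon: [(8,7) (19,7) (19,12) (18,15) (8,15)]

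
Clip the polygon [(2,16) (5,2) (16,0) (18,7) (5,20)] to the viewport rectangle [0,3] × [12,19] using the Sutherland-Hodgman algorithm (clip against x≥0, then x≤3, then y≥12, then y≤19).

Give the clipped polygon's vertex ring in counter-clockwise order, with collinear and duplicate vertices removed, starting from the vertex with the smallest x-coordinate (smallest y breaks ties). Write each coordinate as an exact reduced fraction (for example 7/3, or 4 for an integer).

1. After x ≥ 0: [(2,16) (5,2) (16,0) (18,7) (5,20)]
2. After x ≤ 3: [(3,52/3) (2,16) (3,34/3)]
3. After y ≥ 12: [(3,12) (3,52/3) (2,16) (20/7,12)]
4. After y ≤ 19: [(3,12) (3,52/3) (2,16) (20/7,12)]
5. Canonical ring: [(2,16) (20/7,12) (3,12) (3,52/3)]

Clipped polygon: [(2,16) (20/7,12) (3,12) (3,52/3)]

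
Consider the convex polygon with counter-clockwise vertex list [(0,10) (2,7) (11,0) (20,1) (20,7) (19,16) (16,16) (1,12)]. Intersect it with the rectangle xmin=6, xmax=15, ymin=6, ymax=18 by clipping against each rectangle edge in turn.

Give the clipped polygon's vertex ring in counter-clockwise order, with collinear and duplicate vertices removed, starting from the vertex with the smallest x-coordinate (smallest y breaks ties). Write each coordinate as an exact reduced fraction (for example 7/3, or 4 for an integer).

Clipped polygon: [(6,6) (15,6) (15,236/15) (6,40/3)]

1. After x ≥ 6: [(6,35/9) (11,0) (20,1) (20,7) (19,16) (16,16) (6,40/3)]
2. After x ≤ 15: [(6,35/9) (11,0) (15,4/9) (15,236/15) (6,40/3)]
3. After y ≥ 6: [(6,6) (15,6) (15,236/15) (6,40/3)]
4. After y ≤ 18: [(6,6) (15,6) (15,236/15) (6,40/3)]
5. Canonical ring: [(6,6) (15,6) (15,236/15) (6,40/3)]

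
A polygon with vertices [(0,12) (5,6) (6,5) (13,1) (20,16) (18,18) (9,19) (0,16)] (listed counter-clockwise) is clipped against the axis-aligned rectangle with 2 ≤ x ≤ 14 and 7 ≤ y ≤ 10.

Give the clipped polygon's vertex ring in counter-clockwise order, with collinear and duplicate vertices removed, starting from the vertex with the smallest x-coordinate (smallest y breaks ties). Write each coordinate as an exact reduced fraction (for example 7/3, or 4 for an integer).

1. After x ≥ 2: [(2,48/5) (5,6) (6,5) (13,1) (20,16) (18,18) (9,19) (2,50/3)]
2. After x ≤ 14: [(2,48/5) (5,6) (6,5) (13,1) (14,22/7) (14,166/9) (9,19) (2,50/3)]
3. After y ≥ 7: [(2,48/5) (25/6,7) (14,7) (14,166/9) (9,19) (2,50/3)]
4. After y ≤ 10: [(2,10) (2,48/5) (25/6,7) (14,7) (14,10)]
5. Canonical ring: [(2,48/5) (25/6,7) (14,7) (14,10) (2,10)]

Clipped polygon: [(2,48/5) (25/6,7) (14,7) (14,10) (2,10)]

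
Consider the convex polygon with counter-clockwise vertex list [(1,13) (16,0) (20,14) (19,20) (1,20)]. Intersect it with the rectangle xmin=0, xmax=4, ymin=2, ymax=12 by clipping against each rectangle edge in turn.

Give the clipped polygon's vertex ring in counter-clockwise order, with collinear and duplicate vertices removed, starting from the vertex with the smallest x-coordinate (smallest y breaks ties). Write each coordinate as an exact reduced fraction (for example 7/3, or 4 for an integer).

1. After x ≥ 0: [(1,13) (16,0) (20,14) (19,20) (1,20)]
2. After x ≤ 4: [(1,13) (4,52/5) (4,20) (1,20)]
3. After y ≥ 2: [(1,13) (4,52/5) (4,20) (1,20)]
4. After y ≤ 12: [(28/13,12) (4,52/5) (4,12)]
5. Canonical ring: [(28/13,12) (4,52/5) (4,12)]

Clipped polygon: [(28/13,12) (4,52/5) (4,12)]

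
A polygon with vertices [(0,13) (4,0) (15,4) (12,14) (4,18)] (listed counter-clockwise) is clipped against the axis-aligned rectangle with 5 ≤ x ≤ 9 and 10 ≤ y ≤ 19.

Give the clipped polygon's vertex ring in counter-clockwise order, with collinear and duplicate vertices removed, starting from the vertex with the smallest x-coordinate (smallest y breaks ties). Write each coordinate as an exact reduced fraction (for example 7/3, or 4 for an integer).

1. After x ≥ 5: [(5,4/11) (15,4) (12,14) (5,35/2)]
2. After x ≤ 9: [(5,4/11) (9,20/11) (9,31/2) (5,35/2)]
3. After y ≥ 10: [(5,10) (9,10) (9,31/2) (5,35/2)]
4. After y ≤ 19: [(5,10) (9,10) (9,31/2) (5,35/2)]
5. Canonical ring: [(5,10) (9,10) (9,31/2) (5,35/2)]

Clipped polygon: [(5,10) (9,10) (9,31/2) (5,35/2)]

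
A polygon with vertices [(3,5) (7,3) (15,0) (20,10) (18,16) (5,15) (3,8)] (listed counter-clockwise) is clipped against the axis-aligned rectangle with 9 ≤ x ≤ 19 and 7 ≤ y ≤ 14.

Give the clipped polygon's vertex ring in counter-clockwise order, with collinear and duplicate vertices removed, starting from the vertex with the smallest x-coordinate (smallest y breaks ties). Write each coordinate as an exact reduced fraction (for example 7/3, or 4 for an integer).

Clipped polygon: [(9,7) (37/2,7) (19,8) (19,13) (56/3,14) (9,14)]

1. After x ≥ 9: [(9,9/4) (15,0) (20,10) (18,16) (9,199/13)]
2. After x ≤ 19: [(9,9/4) (15,0) (19,8) (19,13) (18,16) (9,199/13)]
3. After y ≥ 7: [(9,7) (37/2,7) (19,8) (19,13) (18,16) (9,199/13)]
4. After y ≤ 14: [(9,14) (9,7) (37/2,7) (19,8) (19,13) (56/3,14)]
5. Canonical ring: [(9,7) (37/2,7) (19,8) (19,13) (56/3,14) (9,14)]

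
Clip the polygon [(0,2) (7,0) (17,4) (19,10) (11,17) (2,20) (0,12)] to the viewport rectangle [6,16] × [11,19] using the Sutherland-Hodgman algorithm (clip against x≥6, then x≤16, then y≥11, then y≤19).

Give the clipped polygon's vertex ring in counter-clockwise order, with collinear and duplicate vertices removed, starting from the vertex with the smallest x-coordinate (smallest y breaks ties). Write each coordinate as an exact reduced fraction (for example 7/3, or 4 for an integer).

Clipped polygon: [(6,11) (16,11) (16,101/8) (11,17) (6,56/3)]

1. After x ≥ 6: [(6,2/7) (7,0) (17,4) (19,10) (11,17) (6,56/3)]
2. After x ≤ 16: [(6,2/7) (7,0) (16,18/5) (16,101/8) (11,17) (6,56/3)]
3. After y ≥ 11: [(6,11) (16,11) (16,101/8) (11,17) (6,56/3)]
4. After y ≤ 19: [(6,11) (16,11) (16,101/8) (11,17) (6,56/3)]
5. Canonical ring: [(6,11) (16,11) (16,101/8) (11,17) (6,56/3)]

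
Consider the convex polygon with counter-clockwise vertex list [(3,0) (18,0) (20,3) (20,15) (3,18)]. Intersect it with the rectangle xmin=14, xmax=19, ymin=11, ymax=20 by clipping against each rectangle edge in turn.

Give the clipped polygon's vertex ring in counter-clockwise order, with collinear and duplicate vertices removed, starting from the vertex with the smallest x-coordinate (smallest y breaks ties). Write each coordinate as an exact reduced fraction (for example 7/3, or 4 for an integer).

1. After x ≥ 14: [(14,0) (18,0) (20,3) (20,15) (14,273/17)]
2. After x ≤ 19: [(14,0) (18,0) (19,3/2) (19,258/17) (14,273/17)]
3. After y ≥ 11: [(14,11) (19,11) (19,258/17) (14,273/17)]
4. After y ≤ 20: [(14,11) (19,11) (19,258/17) (14,273/17)]
5. Canonical ring: [(14,11) (19,11) (19,258/17) (14,273/17)]

Clipped polygon: [(14,11) (19,11) (19,258/17) (14,273/17)]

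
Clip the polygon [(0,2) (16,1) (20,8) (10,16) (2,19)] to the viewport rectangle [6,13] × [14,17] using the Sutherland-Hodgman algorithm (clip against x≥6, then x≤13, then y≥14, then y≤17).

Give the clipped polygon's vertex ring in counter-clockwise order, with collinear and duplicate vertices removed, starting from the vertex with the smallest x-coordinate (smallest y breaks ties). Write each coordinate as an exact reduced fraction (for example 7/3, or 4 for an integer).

Clipped polygon: [(6,14) (25/2,14) (10,16) (22/3,17) (6,17)]

1. After x ≥ 6: [(6,13/8) (16,1) (20,8) (10,16) (6,35/2)]
2. After x ≤ 13: [(6,13/8) (13,19/16) (13,68/5) (10,16) (6,35/2)]
3. After y ≥ 14: [(6,14) (25/2,14) (10,16) (6,35/2)]
4. After y ≤ 17: [(6,17) (6,14) (25/2,14) (10,16) (22/3,17)]
5. Canonical ring: [(6,14) (25/2,14) (10,16) (22/3,17) (6,17)]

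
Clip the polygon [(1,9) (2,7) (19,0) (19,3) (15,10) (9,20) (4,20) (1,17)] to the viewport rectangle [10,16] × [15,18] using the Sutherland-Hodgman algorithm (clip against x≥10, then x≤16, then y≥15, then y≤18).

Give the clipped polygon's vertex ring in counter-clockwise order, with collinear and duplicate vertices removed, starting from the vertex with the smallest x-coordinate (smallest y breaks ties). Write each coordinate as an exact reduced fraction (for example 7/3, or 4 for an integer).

Clipped polygon: [(10,15) (12,15) (51/5,18) (10,18)]

1. After x ≥ 10: [(10,63/17) (19,0) (19,3) (15,10) (10,55/3)]
2. After x ≤ 16: [(10,63/17) (16,21/17) (16,33/4) (15,10) (10,55/3)]
3. After y ≥ 15: [(10,15) (12,15) (10,55/3)]
4. After y ≤ 18: [(10,18) (10,15) (12,15) (51/5,18)]
5. Canonical ring: [(10,15) (12,15) (51/5,18) (10,18)]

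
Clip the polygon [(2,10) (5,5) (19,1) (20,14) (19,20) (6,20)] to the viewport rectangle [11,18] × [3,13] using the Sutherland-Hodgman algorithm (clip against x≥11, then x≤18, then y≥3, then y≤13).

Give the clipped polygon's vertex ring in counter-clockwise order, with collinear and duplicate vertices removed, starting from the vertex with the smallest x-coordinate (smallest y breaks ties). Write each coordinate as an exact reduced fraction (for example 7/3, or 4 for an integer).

Clipped polygon: [(11,23/7) (12,3) (18,3) (18,13) (11,13)]

1. After x ≥ 11: [(11,23/7) (19,1) (20,14) (19,20) (11,20)]
2. After x ≤ 18: [(11,23/7) (18,9/7) (18,20) (11,20)]
3. After y ≥ 3: [(11,23/7) (12,3) (18,3) (18,20) (11,20)]
4. After y ≤ 13: [(11,13) (11,23/7) (12,3) (18,3) (18,13)]
5. Canonical ring: [(11,23/7) (12,3) (18,3) (18,13) (11,13)]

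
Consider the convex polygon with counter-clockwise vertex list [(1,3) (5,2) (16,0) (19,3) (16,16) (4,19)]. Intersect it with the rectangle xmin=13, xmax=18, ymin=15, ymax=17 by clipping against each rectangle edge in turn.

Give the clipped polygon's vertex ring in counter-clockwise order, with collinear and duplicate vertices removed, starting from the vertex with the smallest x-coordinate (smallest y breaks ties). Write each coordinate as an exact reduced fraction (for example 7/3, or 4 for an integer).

1. After x ≥ 13: [(13,6/11) (16,0) (19,3) (16,16) (13,67/4)]
2. After x ≤ 18: [(13,6/11) (16,0) (18,2) (18,22/3) (16,16) (13,67/4)]
3. After y ≥ 15: [(13,15) (211/13,15) (16,16) (13,67/4)]
4. After y ≤ 17: [(13,15) (211/13,15) (16,16) (13,67/4)]
5. Canonical ring: [(13,15) (211/13,15) (16,16) (13,67/4)]

Clipped polygon: [(13,15) (211/13,15) (16,16) (13,67/4)]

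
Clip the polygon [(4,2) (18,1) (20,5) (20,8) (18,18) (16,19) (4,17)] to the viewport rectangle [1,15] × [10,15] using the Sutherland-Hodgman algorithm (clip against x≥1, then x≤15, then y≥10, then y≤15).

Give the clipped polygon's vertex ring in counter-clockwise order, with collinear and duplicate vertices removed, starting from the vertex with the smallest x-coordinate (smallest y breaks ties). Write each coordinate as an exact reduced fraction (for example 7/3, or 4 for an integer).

Clipped polygon: [(4,10) (15,10) (15,15) (4,15)]

1. After x ≥ 1: [(4,2) (18,1) (20,5) (20,8) (18,18) (16,19) (4,17)]
2. After x ≤ 15: [(4,2) (15,17/14) (15,113/6) (4,17)]
3. After y ≥ 10: [(4,10) (15,10) (15,113/6) (4,17)]
4. After y ≤ 15: [(4,15) (4,10) (15,10) (15,15)]
5. Canonical ring: [(4,10) (15,10) (15,15) (4,15)]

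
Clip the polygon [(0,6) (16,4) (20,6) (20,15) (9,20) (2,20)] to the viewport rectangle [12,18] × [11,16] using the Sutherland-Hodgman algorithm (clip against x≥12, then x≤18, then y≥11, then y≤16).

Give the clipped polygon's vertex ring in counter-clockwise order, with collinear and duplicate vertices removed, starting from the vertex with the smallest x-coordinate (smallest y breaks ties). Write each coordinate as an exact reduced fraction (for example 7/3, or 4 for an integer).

1. After x ≥ 12: [(12,9/2) (16,4) (20,6) (20,15) (12,205/11)]
2. After x ≤ 18: [(12,9/2) (16,4) (18,5) (18,175/11) (12,205/11)]
3. After y ≥ 11: [(12,11) (18,11) (18,175/11) (12,205/11)]
4. After y ≤ 16: [(12,16) (12,11) (18,11) (18,175/11) (89/5,16)]
5. Canonical ring: [(12,11) (18,11) (18,175/11) (89/5,16) (12,16)]

Clipped polygon: [(12,11) (18,11) (18,175/11) (89/5,16) (12,16)]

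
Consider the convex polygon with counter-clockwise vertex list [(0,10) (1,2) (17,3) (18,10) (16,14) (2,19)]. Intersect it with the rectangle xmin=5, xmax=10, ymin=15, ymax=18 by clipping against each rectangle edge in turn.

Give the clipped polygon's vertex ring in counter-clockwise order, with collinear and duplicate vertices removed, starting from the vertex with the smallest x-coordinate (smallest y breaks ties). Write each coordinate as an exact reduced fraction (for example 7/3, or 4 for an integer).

1. After x ≥ 5: [(5,9/4) (17,3) (18,10) (16,14) (5,251/14)]
2. After x ≤ 10: [(5,9/4) (10,41/16) (10,113/7) (5,251/14)]
3. After y ≥ 15: [(5,15) (10,15) (10,113/7) (5,251/14)]
4. After y ≤ 18: [(5,15) (10,15) (10,113/7) (5,251/14)]
5. Canonical ring: [(5,15) (10,15) (10,113/7) (5,251/14)]

Clipped polygon: [(5,15) (10,15) (10,113/7) (5,251/14)]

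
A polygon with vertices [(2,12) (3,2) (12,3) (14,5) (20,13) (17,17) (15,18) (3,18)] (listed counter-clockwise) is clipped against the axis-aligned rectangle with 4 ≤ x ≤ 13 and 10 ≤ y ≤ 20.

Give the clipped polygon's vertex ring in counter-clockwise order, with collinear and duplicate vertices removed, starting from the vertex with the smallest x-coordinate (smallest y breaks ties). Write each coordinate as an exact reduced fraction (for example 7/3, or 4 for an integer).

Clipped polygon: [(4,10) (13,10) (13,18) (4,18)]

1. After x ≥ 4: [(4,19/9) (12,3) (14,5) (20,13) (17,17) (15,18) (4,18)]
2. After x ≤ 13: [(4,19/9) (12,3) (13,4) (13,18) (4,18)]
3. After y ≥ 10: [(4,10) (13,10) (13,18) (4,18)]
4. After y ≤ 20: [(4,10) (13,10) (13,18) (4,18)]
5. Canonical ring: [(4,10) (13,10) (13,18) (4,18)]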